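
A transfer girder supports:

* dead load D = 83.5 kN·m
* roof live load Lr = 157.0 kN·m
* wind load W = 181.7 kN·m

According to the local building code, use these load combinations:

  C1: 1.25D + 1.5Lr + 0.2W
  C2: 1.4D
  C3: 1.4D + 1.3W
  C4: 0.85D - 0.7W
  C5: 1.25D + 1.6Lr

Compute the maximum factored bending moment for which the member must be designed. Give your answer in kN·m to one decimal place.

C1: 1.25(83.5) + 1.5(157.0) + 0.2(181.7) = 104.4 + 235.5 + 36.3 = 376.2
C2: 1.4(83.5) = 116.9
C3: 1.4(83.5) + 1.3(181.7) = 116.9 + 236.2 = 353.1
C4: 0.85(83.5) - 0.7(181.7) = 71.0 - 127.2 = -56.2
C5: 1.25(83.5) + 1.6(157.0) = 104.4 + 251.2 = 355.6
Combination 1 governs: M_u = 376.2 kN·m.

376.2 kN·m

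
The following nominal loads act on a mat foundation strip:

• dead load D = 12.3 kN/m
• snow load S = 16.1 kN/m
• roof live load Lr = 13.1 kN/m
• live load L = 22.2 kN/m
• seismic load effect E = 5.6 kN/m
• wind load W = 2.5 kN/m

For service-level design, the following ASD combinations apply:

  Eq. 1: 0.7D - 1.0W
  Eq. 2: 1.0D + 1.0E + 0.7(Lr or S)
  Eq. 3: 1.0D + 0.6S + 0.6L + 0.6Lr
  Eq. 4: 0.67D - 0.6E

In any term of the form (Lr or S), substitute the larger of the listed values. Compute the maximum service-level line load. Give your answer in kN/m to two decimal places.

43.14 kN/m

(Lr or S) → S = 16.1 kN/m.
Eq. 1: 0.7(12.3) - 1.0(2.5) = 8.61 - 2.50 = 6.11
Eq. 2: 1.0(12.3) + 1.0(5.6) + 0.7(16.1) = 12.30 + 5.60 + 11.27 = 29.17
Eq. 3: 1.0(12.3) + 0.6(16.1) + 0.6(22.2) + 0.6(13.1) = 12.30 + 9.66 + 13.32 + 7.86 = 43.14
Eq. 4: 0.67(12.3) - 0.6(5.6) = 8.24 - 3.36 = 4.88
Combination 3 governs: w = 43.14 kN/m.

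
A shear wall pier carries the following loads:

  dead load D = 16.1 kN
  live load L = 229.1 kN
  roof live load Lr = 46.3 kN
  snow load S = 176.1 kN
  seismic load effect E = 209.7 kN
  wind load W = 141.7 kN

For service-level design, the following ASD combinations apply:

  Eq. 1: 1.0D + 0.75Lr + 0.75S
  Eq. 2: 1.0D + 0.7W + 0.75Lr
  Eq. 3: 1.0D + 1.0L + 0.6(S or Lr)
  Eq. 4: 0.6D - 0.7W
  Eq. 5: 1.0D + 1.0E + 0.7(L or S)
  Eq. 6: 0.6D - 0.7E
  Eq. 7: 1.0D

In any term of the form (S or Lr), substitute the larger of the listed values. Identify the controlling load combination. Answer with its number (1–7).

(S or Lr) → S = 176.1 kN; (L or S) → L = 229.1 kN.
Eq. 1: 1.0(16.1) + 0.75(46.3) + 0.75(176.1) = 182.9
Eq. 2: 1.0(16.1) + 0.7(141.7) + 0.75(46.3) = 150.0
Eq. 3: 1.0(16.1) + 1.0(229.1) + 0.6(176.1) = 350.9
Eq. 4: 0.6(16.1) - 0.7(141.7) = -89.5
Eq. 5: 1.0(16.1) + 1.0(209.7) + 0.7(229.1) = 386.2
Eq. 6: 0.6(16.1) - 0.7(209.7) = -137.1
Eq. 7: 1.0(16.1) = 16.1
The largest value is 386.2 kN from combination 5.

Combination 5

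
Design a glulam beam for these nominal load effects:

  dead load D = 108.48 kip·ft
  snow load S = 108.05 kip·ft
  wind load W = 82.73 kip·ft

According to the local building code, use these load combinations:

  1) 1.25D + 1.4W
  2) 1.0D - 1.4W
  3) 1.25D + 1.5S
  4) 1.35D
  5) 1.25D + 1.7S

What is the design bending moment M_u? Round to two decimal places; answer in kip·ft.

1) 1.25(108.48) + 1.4(82.73) = 135.60 + 115.82 = 251.42
2) 1.0(108.48) - 1.4(82.73) = 108.48 - 115.82 = -7.34
3) 1.25(108.48) + 1.5(108.05) = 135.60 + 162.08 = 297.68
4) 1.35(108.48) = 146.45
5) 1.25(108.48) + 1.7(108.05) = 135.60 + 183.69 = 319.29
Maximum is from combination 5.

319.29 kip·ft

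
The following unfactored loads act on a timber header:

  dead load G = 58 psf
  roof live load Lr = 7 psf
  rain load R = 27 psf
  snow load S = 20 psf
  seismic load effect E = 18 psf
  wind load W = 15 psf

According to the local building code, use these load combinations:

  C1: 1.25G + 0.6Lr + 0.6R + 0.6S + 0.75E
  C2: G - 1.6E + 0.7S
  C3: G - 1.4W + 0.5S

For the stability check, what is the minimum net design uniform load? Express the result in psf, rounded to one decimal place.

C1: 1.25(58) + 0.6(7) + 0.6(27) + 0.6(20) + 0.75(18) = 72.5 + 4.2 + 16.2 + 12.0 + 13.5 = 118.4
C2: 1.0(58) - 1.6(18) + 0.7(20) = 58.0 - 28.8 + 14.0 = 43.2
C3: 1.0(58) - 1.4(15) + 0.5(20) = 58.0 - 21.0 + 10.0 = 47.0
Combination 2 gives the minimum: 43.2 psf.

43.2 psf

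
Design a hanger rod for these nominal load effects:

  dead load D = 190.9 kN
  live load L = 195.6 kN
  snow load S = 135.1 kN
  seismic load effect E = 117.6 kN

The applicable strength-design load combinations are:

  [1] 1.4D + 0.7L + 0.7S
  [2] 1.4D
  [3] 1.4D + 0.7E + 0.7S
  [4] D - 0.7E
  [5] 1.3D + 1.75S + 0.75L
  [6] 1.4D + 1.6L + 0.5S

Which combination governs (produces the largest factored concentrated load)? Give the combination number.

[1] 1.4(190.9) + 0.7(195.6) + 0.7(135.1) = 267.3 + 136.9 + 94.6 = 498.8
[2] 1.4(190.9) = 267.3
[3] 1.4(190.9) + 0.7(117.6) + 0.7(135.1) = 267.3 + 82.3 + 94.6 = 444.2
[4] 1.0(190.9) - 0.7(117.6) = 190.9 - 82.3 = 108.6
[5] 1.3(190.9) + 1.75(135.1) + 0.75(195.6) = 248.2 + 236.4 + 146.7 = 631.3
[6] 1.4(190.9) + 1.6(195.6) + 0.5(135.1) = 647.8
The largest value is 647.8 kN from combination 6.

Combination 6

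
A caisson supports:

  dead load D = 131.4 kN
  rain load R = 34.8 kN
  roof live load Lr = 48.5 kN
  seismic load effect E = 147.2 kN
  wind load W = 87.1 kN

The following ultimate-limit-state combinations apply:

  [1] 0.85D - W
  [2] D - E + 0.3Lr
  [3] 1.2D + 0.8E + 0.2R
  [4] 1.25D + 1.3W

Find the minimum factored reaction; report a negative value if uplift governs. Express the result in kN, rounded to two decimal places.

-1.25 kN

[1] 0.85(131.4) - 1.0(87.1) = 111.69 - 87.10 = 24.59
[2] 1.0(131.4) - 1.0(147.2) + 0.3(48.5) = 131.40 - 147.20 + 14.55 = -1.25
[3] 1.2(131.4) + 0.8(147.2) + 0.2(34.8) = 157.68 + 117.76 + 6.96 = 282.40
[4] 1.25(131.4) + 1.3(87.1) = 164.25 + 113.23 = 277.48
Combination 2 gives the minimum: -1.25 kN.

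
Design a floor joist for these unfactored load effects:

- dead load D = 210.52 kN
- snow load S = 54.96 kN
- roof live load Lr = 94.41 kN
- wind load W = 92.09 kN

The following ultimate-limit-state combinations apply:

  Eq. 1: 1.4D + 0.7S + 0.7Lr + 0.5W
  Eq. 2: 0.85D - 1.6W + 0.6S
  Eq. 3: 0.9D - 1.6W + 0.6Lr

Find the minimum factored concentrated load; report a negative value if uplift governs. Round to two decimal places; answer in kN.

Eq. 1: 1.4(210.52) + 0.7(54.96) + 0.7(94.41) + 0.5(92.09) = 445.33
Eq. 2: 0.85(210.52) - 1.6(92.09) + 0.6(54.96) = 64.57
Eq. 3: 0.9(210.52) - 1.6(92.09) + 0.6(94.41) = 98.77
Combination 2 gives the minimum: 64.57 kN.

64.57 kN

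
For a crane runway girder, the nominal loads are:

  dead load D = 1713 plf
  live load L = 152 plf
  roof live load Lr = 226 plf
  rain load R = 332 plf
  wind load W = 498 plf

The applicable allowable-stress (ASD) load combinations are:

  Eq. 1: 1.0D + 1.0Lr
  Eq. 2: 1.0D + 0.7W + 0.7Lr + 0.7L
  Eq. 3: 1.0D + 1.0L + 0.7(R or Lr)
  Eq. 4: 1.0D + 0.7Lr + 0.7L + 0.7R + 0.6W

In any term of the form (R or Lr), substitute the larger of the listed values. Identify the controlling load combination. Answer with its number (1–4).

(R or Lr) → R = 332 plf.
Eq. 1: 1.0(1713) + 1.0(226) = 1939.00
Eq. 2: 1.0(1713) + 0.7(498) + 0.7(226) + 0.7(152) = 2326.20
Eq. 3: 1.0(1713) + 1.0(152) + 0.7(332) = 2097.40
Eq. 4: 1.0(1713) + 0.7(226) + 0.7(152) + 0.7(332) + 0.6(498) = 2508.80
The largest value is 2508.80 plf from combination 4.

Combination 4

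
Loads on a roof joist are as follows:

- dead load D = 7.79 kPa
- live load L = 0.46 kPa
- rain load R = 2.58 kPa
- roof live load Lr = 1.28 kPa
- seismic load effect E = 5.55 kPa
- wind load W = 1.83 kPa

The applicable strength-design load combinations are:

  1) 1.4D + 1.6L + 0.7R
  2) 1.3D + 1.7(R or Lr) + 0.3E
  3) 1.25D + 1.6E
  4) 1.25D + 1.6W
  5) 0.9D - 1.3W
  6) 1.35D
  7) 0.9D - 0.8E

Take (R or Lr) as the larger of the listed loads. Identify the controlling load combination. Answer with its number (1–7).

Combination 3

(R or Lr) → R = 2.58 kPa.
1) 1.4(7.79) + 1.6(0.46) + 0.7(2.58) = 13.45
2) 1.3(7.79) + 1.7(2.58) + 0.3(5.55) = 16.18
3) 1.25(7.79) + 1.6(5.55) = 9.74 + 8.88 = 18.62
4) 1.25(7.79) + 1.6(1.83) = 9.74 + 2.93 = 12.67
5) 0.9(7.79) - 1.3(1.83) = 7.01 - 2.38 = 4.63
6) 1.35(7.79) = 10.52
7) 0.9(7.79) - 0.8(5.55) = 7.01 - 4.44 = 2.57
The largest value is 18.62 kPa from combination 3.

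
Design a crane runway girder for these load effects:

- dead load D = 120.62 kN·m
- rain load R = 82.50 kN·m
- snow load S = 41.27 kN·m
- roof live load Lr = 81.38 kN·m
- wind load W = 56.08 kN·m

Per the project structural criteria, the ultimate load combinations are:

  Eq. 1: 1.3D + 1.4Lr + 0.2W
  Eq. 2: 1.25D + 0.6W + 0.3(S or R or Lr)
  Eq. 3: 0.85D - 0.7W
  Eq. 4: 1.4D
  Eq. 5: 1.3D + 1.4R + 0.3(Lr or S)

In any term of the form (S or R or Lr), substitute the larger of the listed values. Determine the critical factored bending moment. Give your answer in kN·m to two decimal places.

296.72 kN·m

(S or R or Lr) → R = 82.50 kN·m; (Lr or S) → Lr = 81.38 kN·m.
Eq. 1: 1.3(120.62) + 1.4(81.38) + 0.2(56.08) = 281.95
Eq. 2: 1.25(120.62) + 0.6(56.08) + 0.3(82.50) = 209.17
Eq. 3: 0.85(120.62) - 0.7(56.08) = 102.53 - 39.26 = 63.27
Eq. 4: 1.4(120.62) = 168.87
Eq. 5: 1.3(120.62) + 1.4(82.50) + 0.3(81.38) = 156.81 + 115.50 + 24.41 = 296.72
Maximum is from combination 5.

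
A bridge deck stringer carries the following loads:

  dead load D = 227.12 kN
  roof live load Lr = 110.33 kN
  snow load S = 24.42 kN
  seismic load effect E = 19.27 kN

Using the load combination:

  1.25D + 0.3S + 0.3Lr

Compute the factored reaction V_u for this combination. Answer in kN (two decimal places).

1.25(227.12) + 0.3(24.42) + 0.3(110.33) = 283.90 + 7.33 + 33.10 = 324.33
V_u = 324.33 kN.

324.33 kN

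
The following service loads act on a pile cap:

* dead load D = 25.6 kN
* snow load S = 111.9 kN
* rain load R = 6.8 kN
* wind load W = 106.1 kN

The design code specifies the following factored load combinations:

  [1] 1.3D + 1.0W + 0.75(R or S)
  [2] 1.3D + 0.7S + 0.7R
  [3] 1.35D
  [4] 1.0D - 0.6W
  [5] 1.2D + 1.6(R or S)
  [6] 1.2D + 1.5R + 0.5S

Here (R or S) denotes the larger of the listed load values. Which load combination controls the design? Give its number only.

(R or S) → S = 111.9 kN.
[1] 1.3(25.6) + 1.0(106.1) + 0.75(111.9) = 33.28 + 106.10 + 83.93 = 223.31
[2] 1.3(25.6) + 0.7(111.9) + 0.7(6.8) = 33.28 + 78.33 + 4.76 = 116.37
[3] 1.35(25.6) = 34.56
[4] 1.0(25.6) - 0.6(106.1) = 25.60 - 63.66 = -38.06
[5] 1.2(25.6) + 1.6(111.9) = 30.72 + 179.04 = 209.76
[6] 1.2(25.6) + 1.5(6.8) + 0.5(111.9) = 30.72 + 10.20 + 55.95 = 96.87
The largest value is 223.31 kN from combination 1.

Combination 1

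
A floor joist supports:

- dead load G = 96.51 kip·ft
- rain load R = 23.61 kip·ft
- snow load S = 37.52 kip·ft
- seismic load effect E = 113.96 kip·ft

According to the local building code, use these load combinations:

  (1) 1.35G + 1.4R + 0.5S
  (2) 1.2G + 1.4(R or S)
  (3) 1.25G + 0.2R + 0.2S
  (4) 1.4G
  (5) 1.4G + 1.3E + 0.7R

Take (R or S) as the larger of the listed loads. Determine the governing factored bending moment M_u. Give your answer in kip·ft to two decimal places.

(R or S) → S = 37.52 kip·ft.
(1) 1.35(96.51) + 1.4(23.61) + 0.5(37.52) = 130.29 + 33.05 + 18.76 = 182.10
(2) 1.2(96.51) + 1.4(37.52) = 115.81 + 52.53 = 168.34
(3) 1.25(96.51) + 0.2(23.61) + 0.2(37.52) = 120.64 + 4.72 + 7.50 = 132.86
(4) 1.4(96.51) = 135.11
(5) 1.4(96.51) + 1.3(113.96) + 0.7(23.61) = 135.11 + 148.15 + 16.53 = 299.79
The controlling combination is 5, giving 299.79 kip·ft.

299.79 kip·ft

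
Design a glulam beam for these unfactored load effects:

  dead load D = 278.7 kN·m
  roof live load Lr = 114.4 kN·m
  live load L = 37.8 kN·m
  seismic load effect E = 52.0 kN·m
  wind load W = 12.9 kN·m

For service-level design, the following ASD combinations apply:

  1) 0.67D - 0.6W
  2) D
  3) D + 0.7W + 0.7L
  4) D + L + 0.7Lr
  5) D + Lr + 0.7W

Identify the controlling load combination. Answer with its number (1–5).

1) 0.67(278.7) - 0.6(12.9) = 186.73 - 7.74 = 178.99
2) 1.0(278.7) = 278.70
3) 1.0(278.7) + 0.7(12.9) + 0.7(37.8) = 278.70 + 9.03 + 26.46 = 314.19
4) 1.0(278.7) + 1.0(37.8) + 0.7(114.4) = 278.70 + 37.80 + 80.08 = 396.58
5) 1.0(278.7) + 1.0(114.4) + 0.7(12.9) = 278.70 + 114.40 + 9.03 = 402.13
The largest value is 402.13 kN·m from combination 5.

Combination 5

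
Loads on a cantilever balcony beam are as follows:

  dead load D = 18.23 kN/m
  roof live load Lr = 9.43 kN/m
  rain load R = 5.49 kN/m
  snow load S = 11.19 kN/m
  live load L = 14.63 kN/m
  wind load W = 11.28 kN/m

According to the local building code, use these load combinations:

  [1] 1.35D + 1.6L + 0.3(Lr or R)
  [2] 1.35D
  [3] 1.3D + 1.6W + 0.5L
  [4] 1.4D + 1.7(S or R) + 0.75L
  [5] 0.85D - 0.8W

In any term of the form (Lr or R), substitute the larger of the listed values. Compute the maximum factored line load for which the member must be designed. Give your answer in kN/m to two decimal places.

55.52 kN/m

(Lr or R) → Lr = 9.43 kN/m; (S or R) → S = 11.19 kN/m.
[1] 1.35(18.23) + 1.6(14.63) + 0.3(9.43) = 24.61 + 23.41 + 2.83 = 50.85
[2] 1.35(18.23) = 24.61
[3] 1.3(18.23) + 1.6(11.28) + 0.5(14.63) = 49.06
[4] 1.4(18.23) + 1.7(11.19) + 0.75(14.63) = 55.52
[5] 0.85(18.23) - 0.8(11.28) = 6.47
The controlling combination is 4, giving 55.52 kN/m.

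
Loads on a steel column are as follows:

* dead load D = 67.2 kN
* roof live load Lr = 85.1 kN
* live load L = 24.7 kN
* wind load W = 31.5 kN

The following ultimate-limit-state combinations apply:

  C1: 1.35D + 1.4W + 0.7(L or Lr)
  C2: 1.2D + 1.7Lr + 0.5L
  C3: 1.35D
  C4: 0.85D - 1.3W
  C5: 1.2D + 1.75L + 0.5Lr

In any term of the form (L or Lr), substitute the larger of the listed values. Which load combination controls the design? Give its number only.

Combination 2

(L or Lr) → Lr = 85.1 kN.
C1: 1.35(67.2) + 1.4(31.5) + 0.7(85.1) = 90.72 + 44.10 + 59.57 = 194.39
C2: 1.2(67.2) + 1.7(85.1) + 0.5(24.7) = 80.64 + 144.67 + 12.35 = 237.66
C3: 1.35(67.2) = 90.72
C4: 0.85(67.2) - 1.3(31.5) = 57.12 - 40.95 = 16.17
C5: 1.2(67.2) + 1.75(24.7) + 0.5(85.1) = 80.64 + 43.23 + 42.55 = 166.42
The largest value is 237.66 kN from combination 2.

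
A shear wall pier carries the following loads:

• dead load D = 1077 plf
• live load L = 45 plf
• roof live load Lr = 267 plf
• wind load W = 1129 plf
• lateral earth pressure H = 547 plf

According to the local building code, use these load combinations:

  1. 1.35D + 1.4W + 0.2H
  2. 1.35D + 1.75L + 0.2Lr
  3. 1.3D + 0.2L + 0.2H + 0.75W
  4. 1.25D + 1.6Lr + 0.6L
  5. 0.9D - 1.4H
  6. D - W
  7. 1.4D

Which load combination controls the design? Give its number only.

1. 1.35(1077) + 1.4(1129) + 0.2(547) = 1453.95 + 1580.60 + 109.40 = 3143.95
2. 1.35(1077) + 1.75(45) + 0.2(267) = 1453.95 + 78.75 + 53.40 = 1586.10
3. 1.3(1077) + 0.2(45) + 0.2(547) + 0.75(1129) = 1400.10 + 9.00 + 109.40 + 846.75 = 2365.25
4. 1.25(1077) + 1.6(267) + 0.6(45) = 1346.25 + 427.20 + 27.00 = 1800.45
5. 0.9(1077) - 1.4(547) = 969.30 - 765.80 = 203.50
6. 1.0(1077) - 1.0(1129) = 1077.00 - 1129.00 = -52.00
7. 1.4(1077) = 1507.80
The largest value is 3143.95 plf from combination 1.

Combination 1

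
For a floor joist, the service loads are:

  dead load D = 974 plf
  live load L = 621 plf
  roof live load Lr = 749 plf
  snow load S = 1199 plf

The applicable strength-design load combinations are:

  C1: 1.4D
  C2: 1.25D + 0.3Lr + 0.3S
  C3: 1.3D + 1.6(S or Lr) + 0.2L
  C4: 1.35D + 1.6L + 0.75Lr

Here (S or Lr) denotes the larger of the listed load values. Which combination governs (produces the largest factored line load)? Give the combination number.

Combination 3

(S or Lr) → S = 1199 plf.
C1: 1.4(974) = 1363.60
C2: 1.25(974) + 0.3(749) + 0.3(1199) = 1217.50 + 224.70 + 359.70 = 1801.90
C3: 1.3(974) + 1.6(1199) + 0.2(621) = 1266.20 + 1918.40 + 124.20 = 3308.80
C4: 1.35(974) + 1.6(621) + 0.75(749) = 1314.90 + 993.60 + 561.75 = 2870.25
The largest value is 3308.80 plf from combination 3.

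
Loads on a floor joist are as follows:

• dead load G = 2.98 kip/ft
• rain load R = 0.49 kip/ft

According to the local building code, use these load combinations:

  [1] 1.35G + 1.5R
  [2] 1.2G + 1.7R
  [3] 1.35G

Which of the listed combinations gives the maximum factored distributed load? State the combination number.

Combination 1

[1] 1.35(2.98) + 1.5(0.49) = 4.02 + 0.74 = 4.76
[2] 1.2(2.98) + 1.7(0.49) = 3.58 + 0.83 = 4.41
[3] 1.35(2.98) = 4.02
The largest value is 4.76 kip/ft from combination 1.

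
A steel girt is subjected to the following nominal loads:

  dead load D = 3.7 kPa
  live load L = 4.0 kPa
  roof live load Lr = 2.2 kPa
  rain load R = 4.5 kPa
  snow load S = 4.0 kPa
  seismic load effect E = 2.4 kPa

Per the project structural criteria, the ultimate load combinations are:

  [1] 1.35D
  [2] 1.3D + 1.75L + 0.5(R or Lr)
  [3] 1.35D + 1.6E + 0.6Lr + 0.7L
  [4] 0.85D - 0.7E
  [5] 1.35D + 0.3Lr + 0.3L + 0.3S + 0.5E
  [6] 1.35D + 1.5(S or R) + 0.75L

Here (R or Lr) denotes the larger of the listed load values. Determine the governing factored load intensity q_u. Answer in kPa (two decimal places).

(R or Lr) → R = 4.5 kPa; (S or R) → R = 4.5 kPa.
[1] 1.35(3.7) = 5.00
[2] 1.3(3.7) + 1.75(4.0) + 0.5(4.5) = 14.06
[3] 1.35(3.7) + 1.6(2.4) + 0.6(2.2) + 0.7(4.0) = 12.96
[4] 0.85(3.7) - 0.7(2.4) = 1.47
[5] 1.35(3.7) + 0.3(2.2) + 0.3(4.0) + 0.3(4.0) + 0.5(2.4) = 9.26
[6] 1.35(3.7) + 1.5(4.5) + 0.75(4.0) = 14.75
The controlling combination is 6, giving 14.75 kPa.

14.75 kPa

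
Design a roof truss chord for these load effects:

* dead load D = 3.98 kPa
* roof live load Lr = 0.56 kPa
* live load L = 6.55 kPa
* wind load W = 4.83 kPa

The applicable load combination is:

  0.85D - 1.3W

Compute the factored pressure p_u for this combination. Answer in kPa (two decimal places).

-2.90 kPa

0.85(3.98) - 1.3(4.83) = 3.38 - 6.28 = -2.90
p_u = -2.90 kPa.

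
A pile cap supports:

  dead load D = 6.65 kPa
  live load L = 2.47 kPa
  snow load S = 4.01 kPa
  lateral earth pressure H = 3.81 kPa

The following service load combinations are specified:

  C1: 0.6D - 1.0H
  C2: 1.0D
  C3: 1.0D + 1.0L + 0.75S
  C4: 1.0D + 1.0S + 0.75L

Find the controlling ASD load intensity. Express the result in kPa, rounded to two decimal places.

C1: 0.6(6.65) - 1.0(3.81) = 3.99 - 3.81 = 0.18
C2: 1.0(6.65) = 6.65
C3: 1.0(6.65) + 1.0(2.47) + 0.75(4.01) = 6.65 + 2.47 + 3.01 = 12.13
C4: 1.0(6.65) + 1.0(4.01) + 0.75(2.47) = 6.65 + 4.01 + 1.85 = 12.51
Combination 4 governs: q = 12.51 kPa.

12.51 kPa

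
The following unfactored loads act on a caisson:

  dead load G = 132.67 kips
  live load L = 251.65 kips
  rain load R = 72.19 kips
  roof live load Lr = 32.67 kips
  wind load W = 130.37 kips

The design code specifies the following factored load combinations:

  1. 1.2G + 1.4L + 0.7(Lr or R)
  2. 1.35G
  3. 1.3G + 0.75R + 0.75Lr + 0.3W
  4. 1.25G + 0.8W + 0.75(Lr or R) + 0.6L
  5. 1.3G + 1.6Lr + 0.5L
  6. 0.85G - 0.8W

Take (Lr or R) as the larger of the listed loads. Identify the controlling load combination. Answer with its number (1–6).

(Lr or R) → R = 72.19 kips.
1. 1.2(132.67) + 1.4(251.65) + 0.7(72.19) = 562.05
2. 1.35(132.67) = 179.10
3. 1.3(132.67) + 0.75(72.19) + 0.75(32.67) + 0.3(130.37) = 290.23
4. 1.25(132.67) + 0.8(130.37) + 0.75(72.19) + 0.6(251.65) = 165.84 + 104.30 + 54.14 + 150.99 = 475.27
5. 1.3(132.67) + 1.6(32.67) + 0.5(251.65) = 172.47 + 52.27 + 125.83 = 350.57
6. 0.85(132.67) - 0.8(130.37) = 112.77 - 104.30 = 8.47
The largest value is 562.05 kips from combination 1.

Combination 1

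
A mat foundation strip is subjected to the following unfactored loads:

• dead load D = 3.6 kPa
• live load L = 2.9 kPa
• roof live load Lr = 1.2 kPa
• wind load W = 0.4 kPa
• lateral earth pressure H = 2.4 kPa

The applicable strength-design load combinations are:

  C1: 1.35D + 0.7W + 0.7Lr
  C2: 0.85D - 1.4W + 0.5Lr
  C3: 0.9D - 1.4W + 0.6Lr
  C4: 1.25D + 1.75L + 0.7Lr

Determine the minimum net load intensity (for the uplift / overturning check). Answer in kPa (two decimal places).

3.10 kPa

C1: 1.35(3.6) + 0.7(0.4) + 0.7(1.2) = 4.86 + 0.28 + 0.84 = 5.98
C2: 0.85(3.6) - 1.4(0.4) + 0.5(1.2) = 3.06 - 0.56 + 0.60 = 3.10
C3: 0.9(3.6) - 1.4(0.4) + 0.6(1.2) = 3.24 - 0.56 + 0.72 = 3.40
C4: 1.25(3.6) + 1.75(2.9) + 0.7(1.2) = 4.50 + 5.08 + 0.84 = 10.42
Combination 2 gives the minimum: 3.10 kPa.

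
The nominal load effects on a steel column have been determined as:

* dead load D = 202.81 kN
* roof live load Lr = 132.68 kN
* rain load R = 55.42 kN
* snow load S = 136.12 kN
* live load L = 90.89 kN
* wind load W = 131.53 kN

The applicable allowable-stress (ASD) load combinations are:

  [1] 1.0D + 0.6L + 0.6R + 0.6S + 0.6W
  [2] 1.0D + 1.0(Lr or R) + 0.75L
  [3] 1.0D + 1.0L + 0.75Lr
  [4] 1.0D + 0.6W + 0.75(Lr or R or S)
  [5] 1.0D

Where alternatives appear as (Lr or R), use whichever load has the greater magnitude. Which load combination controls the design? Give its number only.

(Lr or R) → Lr = 132.68 kN; (Lr or R or S) → S = 136.12 kN.
[1] 1.0(202.81) + 0.6(90.89) + 0.6(55.42) + 0.6(136.12) + 0.6(131.53) = 451.19
[2] 1.0(202.81) + 1.0(132.68) + 0.75(90.89) = 202.81 + 132.68 + 68.17 = 403.66
[3] 1.0(202.81) + 1.0(90.89) + 0.75(132.68) = 202.81 + 90.89 + 99.51 = 393.21
[4] 1.0(202.81) + 0.6(131.53) + 0.75(136.12) = 202.81 + 78.92 + 102.09 = 383.82
[5] 1.0(202.81) = 202.81
The largest value is 451.19 kN from combination 1.

Combination 1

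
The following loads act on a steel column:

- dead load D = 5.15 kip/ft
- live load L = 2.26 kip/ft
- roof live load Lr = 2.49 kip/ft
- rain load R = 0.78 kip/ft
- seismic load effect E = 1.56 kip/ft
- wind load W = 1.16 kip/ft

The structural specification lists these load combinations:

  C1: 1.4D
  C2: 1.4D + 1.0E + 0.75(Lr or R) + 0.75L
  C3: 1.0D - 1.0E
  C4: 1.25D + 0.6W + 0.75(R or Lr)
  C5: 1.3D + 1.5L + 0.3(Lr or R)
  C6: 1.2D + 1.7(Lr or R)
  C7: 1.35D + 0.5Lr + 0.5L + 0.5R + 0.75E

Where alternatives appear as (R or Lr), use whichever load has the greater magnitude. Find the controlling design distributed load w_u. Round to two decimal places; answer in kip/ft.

12.33 kip/ft

(Lr or R) → Lr = 2.49 kip/ft; (R or Lr) → Lr = 2.49 kip/ft.
C1: 1.4(5.15) = 7.21
C2: 1.4(5.15) + 1.0(1.56) + 0.75(2.49) + 0.75(2.26) = 12.33
C3: 1.0(5.15) - 1.0(1.56) = 5.15 - 1.56 = 3.59
C4: 1.25(5.15) + 0.6(1.16) + 0.75(2.49) = 9.00
C5: 1.3(5.15) + 1.5(2.26) + 0.3(2.49) = 10.83
C6: 1.2(5.15) + 1.7(2.49) = 6.18 + 4.23 = 10.41
C7: 1.35(5.15) + 0.5(2.49) + 0.5(2.26) + 0.5(0.78) + 0.75(1.56) = 6.95 + 1.25 + 1.13 + 0.39 + 1.17 = 10.89
The controlling combination is 2, giving 12.33 kip/ft.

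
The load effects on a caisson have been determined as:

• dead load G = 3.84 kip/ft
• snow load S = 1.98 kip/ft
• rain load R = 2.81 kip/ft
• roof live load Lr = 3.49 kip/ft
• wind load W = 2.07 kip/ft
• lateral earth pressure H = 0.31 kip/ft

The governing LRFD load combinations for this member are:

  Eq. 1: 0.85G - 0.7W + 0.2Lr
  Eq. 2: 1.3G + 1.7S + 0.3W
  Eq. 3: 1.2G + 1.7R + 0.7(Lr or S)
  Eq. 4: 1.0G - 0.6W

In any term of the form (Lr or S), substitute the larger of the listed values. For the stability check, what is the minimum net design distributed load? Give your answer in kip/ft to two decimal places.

(Lr or S) → Lr = 3.49 kip/ft.
Eq. 1: 0.85(3.84) - 0.7(2.07) + 0.2(3.49) = 3.26 - 1.45 + 0.70 = 2.51
Eq. 2: 1.3(3.84) + 1.7(1.98) + 0.3(2.07) = 4.99 + 3.37 + 0.62 = 8.98
Eq. 3: 1.2(3.84) + 1.7(2.81) + 0.7(3.49) = 4.61 + 4.78 + 2.44 = 11.83
Eq. 4: 1.0(3.84) - 0.6(2.07) = 3.84 - 1.24 = 2.60
Combination 1 gives the minimum: 2.51 kip/ft.

2.51 kip/ft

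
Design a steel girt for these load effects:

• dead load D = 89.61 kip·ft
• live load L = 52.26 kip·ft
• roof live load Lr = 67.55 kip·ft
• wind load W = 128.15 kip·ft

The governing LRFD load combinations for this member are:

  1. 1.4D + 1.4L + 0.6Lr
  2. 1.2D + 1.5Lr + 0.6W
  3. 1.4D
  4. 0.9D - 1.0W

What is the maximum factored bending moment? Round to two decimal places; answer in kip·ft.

1. 1.4(89.61) + 1.4(52.26) + 0.6(67.55) = 239.15
2. 1.2(89.61) + 1.5(67.55) + 0.6(128.15) = 107.53 + 101.33 + 76.89 = 285.75
3. 1.4(89.61) = 125.45
4. 0.9(89.61) - 1.0(128.15) = 80.65 - 128.15 = -47.50
Maximum is from combination 2.

285.75 kip·ft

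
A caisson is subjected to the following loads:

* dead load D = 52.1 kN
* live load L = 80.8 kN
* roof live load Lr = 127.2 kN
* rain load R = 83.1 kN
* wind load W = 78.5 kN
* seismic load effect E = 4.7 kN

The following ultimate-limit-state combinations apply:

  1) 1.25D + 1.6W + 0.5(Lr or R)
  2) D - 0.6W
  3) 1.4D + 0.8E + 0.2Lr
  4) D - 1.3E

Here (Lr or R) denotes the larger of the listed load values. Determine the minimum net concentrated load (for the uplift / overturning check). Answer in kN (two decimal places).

(Lr or R) → Lr = 127.2 kN.
1) 1.25(52.1) + 1.6(78.5) + 0.5(127.2) = 254.33
2) 1.0(52.1) - 0.6(78.5) = 5.00
3) 1.4(52.1) + 0.8(4.7) + 0.2(127.2) = 102.14
4) 1.0(52.1) - 1.3(4.7) = 45.99
Combination 2 gives the minimum: 5.00 kN.

5.00 kN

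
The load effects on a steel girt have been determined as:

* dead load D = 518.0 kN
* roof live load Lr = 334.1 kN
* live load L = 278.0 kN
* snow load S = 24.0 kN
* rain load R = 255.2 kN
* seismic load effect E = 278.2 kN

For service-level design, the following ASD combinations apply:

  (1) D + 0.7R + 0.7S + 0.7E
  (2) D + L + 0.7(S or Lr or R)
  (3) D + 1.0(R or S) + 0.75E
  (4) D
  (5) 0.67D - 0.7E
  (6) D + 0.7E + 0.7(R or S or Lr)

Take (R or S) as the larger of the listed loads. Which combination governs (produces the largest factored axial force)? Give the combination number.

Combination 2

(S or Lr or R) → Lr = 334.1 kN; (R or S) → R = 255.2 kN; (R or S or Lr) → Lr = 334.1 kN.
(1) 1.0(518.0) + 0.7(255.2) + 0.7(24.0) + 0.7(278.2) = 908.2
(2) 1.0(518.0) + 1.0(278.0) + 0.7(334.1) = 518.0 + 278.0 + 233.9 = 1029.9
(3) 1.0(518.0) + 1.0(255.2) + 0.75(278.2) = 518.0 + 255.2 + 208.7 = 981.9
(4) 1.0(518.0) = 518.0
(5) 0.67(518.0) - 0.7(278.2) = 152.3
(6) 1.0(518.0) + 0.7(278.2) + 0.7(334.1) = 518.0 + 194.7 + 233.9 = 946.6
The largest value is 1029.9 kN from combination 2.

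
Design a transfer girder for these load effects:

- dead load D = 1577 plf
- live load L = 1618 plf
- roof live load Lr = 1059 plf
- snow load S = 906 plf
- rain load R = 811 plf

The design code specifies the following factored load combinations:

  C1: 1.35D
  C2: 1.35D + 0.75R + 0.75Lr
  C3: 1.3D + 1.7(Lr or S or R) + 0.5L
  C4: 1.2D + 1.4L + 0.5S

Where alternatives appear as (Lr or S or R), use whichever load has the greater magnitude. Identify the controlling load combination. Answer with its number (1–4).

(Lr or S or R) → Lr = 1059 plf.
C1: 1.35(1577) = 2129.0
C2: 1.35(1577) + 0.75(811) + 0.75(1059) = 3531.5
C3: 1.3(1577) + 1.7(1059) + 0.5(1618) = 2050.1 + 1800.3 + 809.0 = 4659.4
C4: 1.2(1577) + 1.4(1618) + 0.5(906) = 1892.4 + 2265.2 + 453.0 = 4610.6
The largest value is 4659.4 plf from combination 3.

Combination 3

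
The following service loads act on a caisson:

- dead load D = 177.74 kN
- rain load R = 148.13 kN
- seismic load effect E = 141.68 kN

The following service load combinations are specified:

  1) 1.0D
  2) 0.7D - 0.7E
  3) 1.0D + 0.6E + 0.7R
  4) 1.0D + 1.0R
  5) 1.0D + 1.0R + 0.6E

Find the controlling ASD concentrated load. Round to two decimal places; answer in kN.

410.88 kN

1) 1.0(177.74) = 177.74
2) 0.7(177.74) - 0.7(141.68) = 124.42 - 99.18 = 25.24
3) 1.0(177.74) + 0.6(141.68) + 0.7(148.13) = 177.74 + 85.01 + 103.69 = 366.44
4) 1.0(177.74) + 1.0(148.13) = 177.74 + 148.13 = 325.87
5) 1.0(177.74) + 1.0(148.13) + 0.6(141.68) = 177.74 + 148.13 + 85.01 = 410.88
Maximum is from combination 5.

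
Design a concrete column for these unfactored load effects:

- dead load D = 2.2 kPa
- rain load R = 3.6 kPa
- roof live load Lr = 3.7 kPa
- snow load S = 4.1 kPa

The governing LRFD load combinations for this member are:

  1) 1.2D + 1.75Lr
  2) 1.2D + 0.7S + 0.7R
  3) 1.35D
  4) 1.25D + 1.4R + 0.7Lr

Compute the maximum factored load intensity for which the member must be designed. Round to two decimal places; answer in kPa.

10.38 kPa

1) 1.2(2.2) + 1.75(3.7) = 2.64 + 6.48 = 9.12
2) 1.2(2.2) + 0.7(4.1) + 0.7(3.6) = 2.64 + 2.87 + 2.52 = 8.03
3) 1.35(2.2) = 2.97
4) 1.25(2.2) + 1.4(3.6) + 0.7(3.7) = 2.75 + 5.04 + 2.59 = 10.38
Combination 4 governs: q_u = 10.38 kPa.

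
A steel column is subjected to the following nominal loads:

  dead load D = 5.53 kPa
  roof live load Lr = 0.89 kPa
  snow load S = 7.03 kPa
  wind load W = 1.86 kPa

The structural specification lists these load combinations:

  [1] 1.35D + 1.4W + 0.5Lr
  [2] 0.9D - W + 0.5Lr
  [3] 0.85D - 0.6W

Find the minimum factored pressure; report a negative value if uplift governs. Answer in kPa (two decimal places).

3.56 kPa

[1] 1.35(5.53) + 1.4(1.86) + 0.5(0.89) = 10.51
[2] 0.9(5.53) - 1.0(1.86) + 0.5(0.89) = 3.56
[3] 0.85(5.53) - 0.6(1.86) = 3.58
Combination 2 gives the minimum: 3.56 kPa.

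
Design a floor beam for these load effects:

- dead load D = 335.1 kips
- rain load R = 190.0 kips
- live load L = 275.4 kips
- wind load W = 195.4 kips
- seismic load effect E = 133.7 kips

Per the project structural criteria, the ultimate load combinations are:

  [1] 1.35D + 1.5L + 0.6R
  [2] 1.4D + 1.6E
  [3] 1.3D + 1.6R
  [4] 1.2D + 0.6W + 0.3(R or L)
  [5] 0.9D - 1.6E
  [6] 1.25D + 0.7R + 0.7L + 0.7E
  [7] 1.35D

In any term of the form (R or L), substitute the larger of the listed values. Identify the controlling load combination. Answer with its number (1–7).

Combination 1

(R or L) → L = 275.4 kips.
[1] 1.35(335.1) + 1.5(275.4) + 0.6(190.0) = 452.39 + 413.10 + 114.00 = 979.49
[2] 1.4(335.1) + 1.6(133.7) = 469.14 + 213.92 = 683.06
[3] 1.3(335.1) + 1.6(190.0) = 435.63 + 304.00 = 739.63
[4] 1.2(335.1) + 0.6(195.4) + 0.3(275.4) = 402.12 + 117.24 + 82.62 = 601.98
[5] 0.9(335.1) - 1.6(133.7) = 301.59 - 213.92 = 87.67
[6] 1.25(335.1) + 0.7(190.0) + 0.7(275.4) + 0.7(133.7) = 418.88 + 133.00 + 192.78 + 93.59 = 838.25
[7] 1.35(335.1) = 452.39
The largest value is 979.49 kips from combination 1.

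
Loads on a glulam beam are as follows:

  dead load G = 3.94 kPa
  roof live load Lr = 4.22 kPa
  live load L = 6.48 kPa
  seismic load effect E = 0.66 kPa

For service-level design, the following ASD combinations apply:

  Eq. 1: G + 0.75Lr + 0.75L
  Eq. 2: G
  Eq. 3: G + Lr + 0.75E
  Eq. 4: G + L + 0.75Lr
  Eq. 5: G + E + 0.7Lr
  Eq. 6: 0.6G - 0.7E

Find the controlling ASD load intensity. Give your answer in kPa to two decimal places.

13.59 kPa

Eq. 1: 1.0(3.94) + 0.75(4.22) + 0.75(6.48) = 3.94 + 3.17 + 4.86 = 11.97
Eq. 2: 1.0(3.94) = 3.94
Eq. 3: 1.0(3.94) + 1.0(4.22) + 0.75(0.66) = 3.94 + 4.22 + 0.50 = 8.66
Eq. 4: 1.0(3.94) + 1.0(6.48) + 0.75(4.22) = 3.94 + 6.48 + 3.17 = 13.59
Eq. 5: 1.0(3.94) + 1.0(0.66) + 0.7(4.22) = 3.94 + 0.66 + 2.95 = 7.55
Eq. 6: 0.6(3.94) - 0.7(0.66) = 2.36 - 0.46 = 1.90
Combination 4 governs: q = 13.59 kPa.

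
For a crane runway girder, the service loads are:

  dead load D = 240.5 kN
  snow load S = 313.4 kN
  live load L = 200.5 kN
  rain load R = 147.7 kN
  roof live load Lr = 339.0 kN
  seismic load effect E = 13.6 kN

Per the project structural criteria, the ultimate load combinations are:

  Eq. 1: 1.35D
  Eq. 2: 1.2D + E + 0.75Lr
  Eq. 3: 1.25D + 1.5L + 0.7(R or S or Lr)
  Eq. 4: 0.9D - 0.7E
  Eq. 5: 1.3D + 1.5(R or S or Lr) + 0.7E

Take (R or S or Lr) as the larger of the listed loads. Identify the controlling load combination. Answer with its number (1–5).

Combination 3

(R or S or Lr) → Lr = 339.0 kN.
Eq. 1: 1.35(240.5) = 324.68
Eq. 2: 1.2(240.5) + 1.0(13.6) + 0.75(339.0) = 556.45
Eq. 3: 1.25(240.5) + 1.5(200.5) + 0.7(339.0) = 838.68
Eq. 4: 0.9(240.5) - 0.7(13.6) = 206.93
Eq. 5: 1.3(240.5) + 1.5(339.0) + 0.7(13.6) = 830.67
The largest value is 838.68 kN from combination 3.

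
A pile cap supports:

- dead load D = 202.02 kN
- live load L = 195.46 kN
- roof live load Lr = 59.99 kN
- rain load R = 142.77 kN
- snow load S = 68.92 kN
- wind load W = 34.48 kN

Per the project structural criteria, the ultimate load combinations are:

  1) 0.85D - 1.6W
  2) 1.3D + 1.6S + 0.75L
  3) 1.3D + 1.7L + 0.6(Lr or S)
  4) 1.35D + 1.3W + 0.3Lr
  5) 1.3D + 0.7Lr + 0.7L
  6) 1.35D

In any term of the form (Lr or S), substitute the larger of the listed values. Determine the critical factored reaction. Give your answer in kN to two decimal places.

(Lr or S) → S = 68.92 kN.
1) 0.85(202.02) - 1.6(34.48) = 171.72 - 55.17 = 116.55
2) 1.3(202.02) + 1.6(68.92) + 0.75(195.46) = 519.49
3) 1.3(202.02) + 1.7(195.46) + 0.6(68.92) = 262.63 + 332.28 + 41.35 = 636.26
4) 1.35(202.02) + 1.3(34.48) + 0.3(59.99) = 272.73 + 44.82 + 18.00 = 335.55
5) 1.3(202.02) + 0.7(59.99) + 0.7(195.46) = 262.63 + 41.99 + 136.82 = 441.44
6) 1.35(202.02) = 272.73
Maximum is from combination 3.

636.26 kN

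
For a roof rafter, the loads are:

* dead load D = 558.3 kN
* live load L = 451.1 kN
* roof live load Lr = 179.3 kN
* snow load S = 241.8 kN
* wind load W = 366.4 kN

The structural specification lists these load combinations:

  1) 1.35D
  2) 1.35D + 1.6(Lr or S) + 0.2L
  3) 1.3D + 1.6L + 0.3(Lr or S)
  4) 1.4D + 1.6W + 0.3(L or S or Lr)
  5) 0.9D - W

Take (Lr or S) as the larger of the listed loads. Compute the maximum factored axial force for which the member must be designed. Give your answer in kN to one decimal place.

1520.1 kN

(Lr or S) → S = 241.8 kN; (L or S or Lr) → L = 451.1 kN.
1) 1.35(558.3) = 753.7
2) 1.35(558.3) + 1.6(241.8) + 0.2(451.1) = 753.7 + 386.9 + 90.2 = 1230.8
3) 1.3(558.3) + 1.6(451.1) + 0.3(241.8) = 725.8 + 721.8 + 72.5 = 1520.1
4) 1.4(558.3) + 1.6(366.4) + 0.3(451.1) = 1503.2
5) 0.9(558.3) - 1.0(366.4) = 502.5 - 366.4 = 136.1
Maximum is from combination 3.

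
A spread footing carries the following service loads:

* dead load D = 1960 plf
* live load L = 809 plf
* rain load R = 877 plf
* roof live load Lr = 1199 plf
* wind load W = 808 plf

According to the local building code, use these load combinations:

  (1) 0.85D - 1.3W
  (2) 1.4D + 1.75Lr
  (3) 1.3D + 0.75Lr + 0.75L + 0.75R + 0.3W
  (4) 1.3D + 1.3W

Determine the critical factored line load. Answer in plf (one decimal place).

(1) 0.85(1960) - 1.3(808) = 1666.0 - 1050.4 = 615.6
(2) 1.4(1960) + 1.75(1199) = 2744.0 + 2098.3 = 4842.3
(3) 1.3(1960) + 0.75(1199) + 0.75(809) + 0.75(877) + 0.3(808) = 4954.2
(4) 1.3(1960) + 1.3(808) = 2548.0 + 1050.4 = 3598.4
Combination 3 governs: w_u = 4954.2 plf.

4954.2 plf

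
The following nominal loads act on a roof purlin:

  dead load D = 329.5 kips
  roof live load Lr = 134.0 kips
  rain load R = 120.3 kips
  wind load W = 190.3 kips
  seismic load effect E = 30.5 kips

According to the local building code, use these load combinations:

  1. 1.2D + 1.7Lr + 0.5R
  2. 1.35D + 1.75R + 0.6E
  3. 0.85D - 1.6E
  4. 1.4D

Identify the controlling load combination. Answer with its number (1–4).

Combination 1

1. 1.2(329.5) + 1.7(134.0) + 0.5(120.3) = 395.4 + 227.8 + 60.2 = 683.4
2. 1.35(329.5) + 1.75(120.3) + 0.6(30.5) = 673.7
3. 0.85(329.5) - 1.6(30.5) = 280.1 - 48.8 = 231.3
4. 1.4(329.5) = 461.3
The largest value is 683.4 kips from combination 1.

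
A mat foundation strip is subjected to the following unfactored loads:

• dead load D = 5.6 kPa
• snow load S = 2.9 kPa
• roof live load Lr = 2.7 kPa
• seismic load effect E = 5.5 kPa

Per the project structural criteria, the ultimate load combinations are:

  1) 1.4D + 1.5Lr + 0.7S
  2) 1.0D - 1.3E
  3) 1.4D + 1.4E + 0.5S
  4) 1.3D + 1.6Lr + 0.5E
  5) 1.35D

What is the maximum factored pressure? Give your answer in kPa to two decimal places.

1) 1.4(5.6) + 1.5(2.7) + 0.7(2.9) = 13.92
2) 1.0(5.6) - 1.3(5.5) = -1.55
3) 1.4(5.6) + 1.4(5.5) + 0.5(2.9) = 16.99
4) 1.3(5.6) + 1.6(2.7) + 0.5(5.5) = 14.35
5) 1.35(5.6) = 7.56
The controlling combination is 3, giving 16.99 kPa.

16.99 kPa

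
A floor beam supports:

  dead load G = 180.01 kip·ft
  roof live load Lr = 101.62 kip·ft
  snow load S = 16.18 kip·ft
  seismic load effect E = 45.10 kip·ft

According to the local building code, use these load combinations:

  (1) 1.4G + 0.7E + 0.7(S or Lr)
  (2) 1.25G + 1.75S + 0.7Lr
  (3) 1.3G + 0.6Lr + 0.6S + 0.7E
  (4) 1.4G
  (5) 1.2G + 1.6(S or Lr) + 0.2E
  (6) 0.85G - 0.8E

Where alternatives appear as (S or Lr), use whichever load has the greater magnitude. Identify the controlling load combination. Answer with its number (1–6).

(S or Lr) → Lr = 101.62 kip·ft.
(1) 1.4(180.01) + 0.7(45.10) + 0.7(101.62) = 354.72
(2) 1.25(180.01) + 1.75(16.18) + 0.7(101.62) = 324.46
(3) 1.3(180.01) + 0.6(101.62) + 0.6(16.18) + 0.7(45.10) = 336.26
(4) 1.4(180.01) = 252.01
(5) 1.2(180.01) + 1.6(101.62) + 0.2(45.10) = 387.62
(6) 0.85(180.01) - 0.8(45.10) = 116.93
The largest value is 387.62 kip·ft from combination 5.

Combination 5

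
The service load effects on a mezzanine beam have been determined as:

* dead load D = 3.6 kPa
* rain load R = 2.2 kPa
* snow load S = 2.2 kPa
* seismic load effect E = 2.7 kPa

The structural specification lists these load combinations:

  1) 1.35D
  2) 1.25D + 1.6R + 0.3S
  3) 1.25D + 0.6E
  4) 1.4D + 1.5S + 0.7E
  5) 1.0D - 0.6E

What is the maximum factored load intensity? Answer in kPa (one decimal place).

10.2 kPa

1) 1.35(3.6) = 4.9
2) 1.25(3.6) + 1.6(2.2) + 0.3(2.2) = 4.5 + 3.5 + 0.7 = 8.7
3) 1.25(3.6) + 0.6(2.7) = 4.5 + 1.6 = 6.1
4) 1.4(3.6) + 1.5(2.2) + 0.7(2.7) = 5.0 + 3.3 + 1.9 = 10.2
5) 1.0(3.6) - 0.6(2.7) = 3.6 - 1.6 = 2.0
Combination 4 governs: q_u = 10.2 kPa.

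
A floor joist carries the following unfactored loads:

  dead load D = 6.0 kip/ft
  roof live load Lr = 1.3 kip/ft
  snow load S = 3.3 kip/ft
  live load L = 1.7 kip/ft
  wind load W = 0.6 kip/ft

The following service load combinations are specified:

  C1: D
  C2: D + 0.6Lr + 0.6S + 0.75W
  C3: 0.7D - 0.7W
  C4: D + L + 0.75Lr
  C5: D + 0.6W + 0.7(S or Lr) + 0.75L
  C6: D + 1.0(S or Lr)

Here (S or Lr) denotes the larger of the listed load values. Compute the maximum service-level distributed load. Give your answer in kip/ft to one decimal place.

9.9 kip/ft

(S or Lr) → S = 3.3 kip/ft.
C1: 1.0(6.0) = 6.0
C2: 1.0(6.0) + 0.6(1.3) + 0.6(3.3) + 0.75(0.6) = 9.2
C3: 0.7(6.0) - 0.7(0.6) = 3.8
C4: 1.0(6.0) + 1.0(1.7) + 0.75(1.3) = 8.7
C5: 1.0(6.0) + 0.6(0.6) + 0.7(3.3) + 0.75(1.7) = 9.9
C6: 1.0(6.0) + 1.0(3.3) = 9.3
The controlling combination is 5, giving 9.9 kip/ft.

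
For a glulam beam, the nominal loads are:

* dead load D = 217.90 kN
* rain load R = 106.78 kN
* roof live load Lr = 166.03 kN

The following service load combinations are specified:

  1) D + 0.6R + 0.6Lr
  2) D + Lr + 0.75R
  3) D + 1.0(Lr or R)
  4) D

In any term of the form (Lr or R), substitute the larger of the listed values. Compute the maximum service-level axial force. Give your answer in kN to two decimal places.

(Lr or R) → Lr = 166.03 kN.
1) 1.0(217.90) + 0.6(106.78) + 0.6(166.03) = 381.59
2) 1.0(217.90) + 1.0(166.03) + 0.75(106.78) = 464.02
3) 1.0(217.90) + 1.0(166.03) = 383.93
4) 1.0(217.90) = 217.90
The controlling combination is 2, giving 464.02 kN.

464.02 kN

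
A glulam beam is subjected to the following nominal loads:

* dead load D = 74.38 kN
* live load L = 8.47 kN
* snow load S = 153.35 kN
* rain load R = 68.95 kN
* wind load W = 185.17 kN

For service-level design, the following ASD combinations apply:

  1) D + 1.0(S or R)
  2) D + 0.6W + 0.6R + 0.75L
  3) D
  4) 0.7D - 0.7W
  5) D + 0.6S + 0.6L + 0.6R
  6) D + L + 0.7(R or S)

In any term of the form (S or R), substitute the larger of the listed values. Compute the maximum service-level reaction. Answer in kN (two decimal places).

(S or R) → S = 153.35 kN; (R or S) → S = 153.35 kN.
1) 1.0(74.38) + 1.0(153.35) = 74.38 + 153.35 = 227.73
2) 1.0(74.38) + 0.6(185.17) + 0.6(68.95) + 0.75(8.47) = 74.38 + 111.10 + 41.37 + 6.35 = 233.20
3) 1.0(74.38) = 74.38
4) 0.7(74.38) - 0.7(185.17) = 52.07 - 129.62 = -77.55
5) 1.0(74.38) + 0.6(153.35) + 0.6(8.47) + 0.6(68.95) = 74.38 + 92.01 + 5.08 + 41.37 = 212.84
6) 1.0(74.38) + 1.0(8.47) + 0.7(153.35) = 74.38 + 8.47 + 107.35 = 190.20
The controlling combination is 2, giving 233.20 kN.

233.20 kN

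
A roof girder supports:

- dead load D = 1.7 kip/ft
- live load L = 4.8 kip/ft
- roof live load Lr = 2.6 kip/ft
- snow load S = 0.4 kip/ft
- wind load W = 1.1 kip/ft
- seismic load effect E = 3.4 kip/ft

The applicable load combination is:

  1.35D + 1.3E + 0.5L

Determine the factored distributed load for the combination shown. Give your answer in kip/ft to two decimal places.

9.12 kip/ft

1.35(1.7) + 1.3(3.4) + 0.5(4.8) = 9.12
w_u = 9.12 kip/ft.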